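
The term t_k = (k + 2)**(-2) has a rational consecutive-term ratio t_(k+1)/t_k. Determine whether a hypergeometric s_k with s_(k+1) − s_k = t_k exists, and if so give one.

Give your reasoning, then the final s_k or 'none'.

t_(k+1)/t_k = (k + 2)**2/(k + 3)**2.
A = k**2 + 4*k + 4, B = k**2 + 6*k + 9, C = 1.
Need (k**2 + 4*k + 4)·f(k+1) − (k**2 + 4*k + 4)·f(k) = 1.
From deg A=2, deg B=2, deg C=0: d=0.
Write f(k) = c0. Then LHS − RHS = -1, requiring -1 = 0: contradictory. No certificate.

none — t_k is not Gosper-summable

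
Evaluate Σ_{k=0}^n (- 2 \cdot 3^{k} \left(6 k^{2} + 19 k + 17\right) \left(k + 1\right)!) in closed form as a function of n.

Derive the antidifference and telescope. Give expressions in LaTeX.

t_(k+1)/t_k = 3*(6*k**3 + 43*k**2 + 104*k + 84)/(6*k**2 + 19*k + 17).
Factor: A=3*k + 6; B=1; C=k**2 + 19*k/6 + 17/6.
f must satisfy (3*k + 6)·f(k+1) − (1)·f(k) = k**2 + 19*k/6 + 17/6.
d = 1 from the (1,0,2) case.
Match coefficients ⇒ f(k) = (2*k + 1)/6.
Certificate R = B(k−1)f/C = (2*k + 1)/(6*k**2 + 19*k + 17) gives s_k = -2*3**k*(2*k + 1)*factorial(k + 1).
Check: Δs_k = -2*3**k*(6*k**2 + 19*k + 17)*factorial(k + 1). ✓
Evaluate: s_(n+1) = -6*3**n*(2*n + 3)*factorial(n + 2); subtract s_(0) = -2 ⇒ S(n) = -12*3**n*n*factorial(n + 2) - 18*3**n*factorial(n + 2) + 2.

S(n) = - 12 \cdot 3^{n} n \left(n + 2\right)! - 18 \cdot 3^{n} \left(n + 2\right)! + 2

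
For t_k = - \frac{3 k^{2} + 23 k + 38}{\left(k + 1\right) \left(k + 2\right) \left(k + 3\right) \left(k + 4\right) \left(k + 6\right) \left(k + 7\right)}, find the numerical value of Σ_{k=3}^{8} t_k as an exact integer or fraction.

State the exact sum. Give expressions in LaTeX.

Step 1: r(k) = (k + 1)*(k + 6)*(23*k + 3*(k + 1)**2 + 61)/((k + 5)*(k + 8)*(3*k**2 + 23*k + 38)).
Factor: A=k + 1; B=k + 8; C=k**3 + 38*k**2/3 + 51*k + 190/3.
f must satisfy (k + 1)·f(k+1) − (k + 7)·f(k) = k**3 + 38*k**2/3 + 51*k + 190/3.
Degrees (1,1,3) ⇒ d ≤ 6.
Match coefficients ⇒ f(k) = k*(k + 2)*(k + 4)*(k + 5)*(k**2 + 10*k + 27)/54.
So s_k = (B(k−1)f/C)·t_k = (k*(k + 2)*(k + 4)*(k + 7)*(k**2 + 10*k + 27)/(18*(3*k**2 + 23*k + 38)))·t_k = k*(-k**2 - 10*k - 27)/(18*(k**3 + 10*k**2 + 27*k + 18)).
s_(k+1) − s_k = (-3*k**2 - 23*k - 38)/(k**6 + 23*k**5 + 207*k**4 + 925*k**3 + 2144*k**2 + 2412*k + 1008) = t_k.
Evaluate s at k=9 and k=3: -11/200 and -11/216; difference -11/2700.

Σ = -11/2700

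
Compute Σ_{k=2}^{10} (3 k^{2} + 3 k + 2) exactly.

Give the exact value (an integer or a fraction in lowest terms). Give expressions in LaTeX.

Σ = 1332

Compute t_(k+1)/t_k: get (3*k**2 + 9*k + 8)/(3*k**2 + 3*k + 2).
Factor: A=1; B=1; C=k**2 + k + 2/3.
Set up (1)·f(k+1) − (1)·f(k) − (k**2 + k + 2/3) = 0.
From deg A=0, deg B=0, deg C=2: d=3.
A polynomial solution: f(k) = k*(k**2 + 1)/3.
Get s_k = R·t_k = k**3 + k with R(k) = B(k−1)f(k)/C(k) = k*(k**2 + 1)/(3*k**2 + 3*k + 2).
Verify: -k**3 + (k + 1)**3 + 1 matches t_k.
Evaluate s at k=11 and k=2: 1342 and 10; difference 1332.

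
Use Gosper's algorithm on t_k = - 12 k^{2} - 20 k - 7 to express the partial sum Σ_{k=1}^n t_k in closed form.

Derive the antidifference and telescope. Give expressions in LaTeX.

S(n) = n \left(- 4 n^{2} - 16 n - 19\right)

Step 1: r(k) = (12*k**2 + 44*k + 39)/(12*k**2 + 20*k + 7).
A = 1, B = 1, C = k**2 + 5*k/3 + 7/12.
f must satisfy (1)·f(k+1) − (1)·f(k) = k**2 + 5*k/3 + 7/12.
From deg A=0, deg B=0, deg C=2: d=3.
Solving with deg f ≤ 3: f(k) = k*(4*k**2 + 4*k - 1)/12.
Certificate R = B(k−1)f/C = k*(4*k**2 + 4*k - 1)/((2*k + 1)*(6*k + 7)) gives s_k = k*(-4*k**2 - 4*k + 1).
Check: Δs_k = -12*k**2 - 20*k - 7. ✓
Evaluate: s_(n+1) = -4*n**3 - 16*n**2 - 19*n - 7; subtract s_(1) = -7 ⇒ S(n) = n*(-4*n**2 - 16*n - 19).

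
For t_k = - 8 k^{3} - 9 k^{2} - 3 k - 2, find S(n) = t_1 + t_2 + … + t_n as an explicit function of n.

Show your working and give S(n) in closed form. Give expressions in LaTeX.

Compute t_(k+1)/t_k: get (8*k**3 + 33*k**2 + 45*k + 22)/(8*k**3 + 9*k**2 + 3*k + 2).
Take A(k)=1, B(k)=1, C(k)=k**3 + 9*k**2/8 + 3*k/8 + 1/4.
Solve (1)·f(k+1) − (1)·f(k) = k**3 + 9*k**2/8 + 3*k/8 + 1/4.
From deg A=0, deg B=0, deg C=3: d=4.
A polynomial solution: f(k) = k*(k + 1)*(2*k**2 - 3*k + 2)/8.
R(k) = B(k−1)·f(k)/C(k) = k*(2*k**2 - 3*k + 2)/(8*k**2 + k + 2); s_k = R·t_k = k*(-2*k**3 + k**2 + k - 2).
s_(k+1) − s_k = -8*k**3 - 9*k**2 - 3*k - 2 = t_k.
s_(n+1) = -2*n**4 - 7*n**3 - 8*n**2 - 5*n - 2 and s_(1) = -2, so S(n) = n*(-2*n**3 - 7*n**2 - 8*n - 5).

S(n) = n \left(- 2 n^{3} - 7 n^{2} - 8 n - 5\right)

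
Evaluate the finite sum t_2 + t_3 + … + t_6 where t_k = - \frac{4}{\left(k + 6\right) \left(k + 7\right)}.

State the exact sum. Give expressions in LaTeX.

The ratio is (k + 6)/(k + 8).
Gosper form: A/B · C(k+1)/C(k) with A=k + 6, B=k + 8, C=1.
Solve (k + 6)·f(k+1) − (k + 7)·f(k) = 1.
d = 1 from the (1,1,0) case.
Coefficient equations give f(k) = k/6.
So s_k = (B(k−1)f/C)·t_k = (k*(k + 7)/6)·t_k = -2*k/(3*k + 18).
s_(k+1) − s_k = -4/(k**2 + 13*k + 42) = t_k.
Evaluate s at k=7 and k=2: -14/39 and -1/6; difference -5/26.

Σ = -5/26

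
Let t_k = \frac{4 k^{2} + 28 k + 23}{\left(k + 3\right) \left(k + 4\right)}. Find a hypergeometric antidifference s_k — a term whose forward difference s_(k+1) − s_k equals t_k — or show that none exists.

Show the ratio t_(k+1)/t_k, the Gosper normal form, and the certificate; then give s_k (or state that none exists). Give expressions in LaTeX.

Ratio r(k) = (k + 3)*(28*k + 4*(k + 1)**2 + 51)/((k + 5)*(4*k**2 + 28*k + 23)).
Normal form (A,B,C) = (k + 3, k + 5, k**2 + 7*k + 23/4).
f must satisfy (k + 3)·f(k+1) − (k + 4)·f(k) = k**2 + 7*k + 23/4.
Bound: deg f ≤ 2.
A polynomial solution: f(k) = k*(12*k + 11)/12.
Then R = B(k−1)f/C = k*(k + 4)*(12*k + 11)/(3*(4*k**2 + 28*k + 23)), so s_k = R(k)·t_k = k*(12*k + 11)/(3*(k + 3)).
Check: Δs_k = (4*k**2 + 28*k + 23)/(k**2 + 7*k + 12). ✓

s_k = \frac{k \left(12 k + 11\right)}{3 \left(k + 3\right)}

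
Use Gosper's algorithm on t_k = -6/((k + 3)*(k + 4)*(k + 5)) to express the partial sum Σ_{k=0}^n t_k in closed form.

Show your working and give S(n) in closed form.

S(n) = (-n**2 - 9*n - 8)/(4*(n**2 + 9*n + 20))

Step 1: r(k) = (k + 3)/(k + 6).
Gosper form: A/B · C(k+1)/C(k) with A=k + 3, B=k + 6, C=1.
Need (k + 3)·f(k+1) − (k + 5)·f(k) = 1.
Degrees (1,1,0) ⇒ d ≤ 2.
Coefficient equations give f(k) = k*(k + 7)/24.
Then R = B(k−1)f/C = k*(k + 5)*(k + 7)/24, so s_k = R(k)·t_k = k*(-k - 7)/(4*(k + 3)*(k + 4)).
Δs = -6/(k**3 + 12*k**2 + 47*k + 60), as required.
s_(n+1) = (-n**2 - 9*n - 8)/(4*(n**2 + 9*n + 20)) and s_(0) = 0, so S(n) = (-n**2 - 9*n - 8)/(4*(n**2 + 9*n + 20)).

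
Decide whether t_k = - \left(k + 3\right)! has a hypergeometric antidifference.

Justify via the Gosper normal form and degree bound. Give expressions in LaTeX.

r(k) = k + 4 after simplifying.
Gosper form: A/B · C(k+1)/C(k) with A=k + 4, B=1, C=1.
Need (k + 4)·f(k+1) − (1)·f(k) = 1.
Degrees (1,0,0) ⇒ d ≤ -1.
d = -1 < 0 ⇒ no nonzero polynomial f; not summable.

No — t_k has no hypergeometric antidifference.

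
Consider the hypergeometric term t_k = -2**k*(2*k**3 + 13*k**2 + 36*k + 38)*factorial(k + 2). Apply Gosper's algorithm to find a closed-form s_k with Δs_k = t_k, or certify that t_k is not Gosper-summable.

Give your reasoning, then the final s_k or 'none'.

s_k = -2**k*(k**2 + 2*k + 4)*factorial(k + 2)

t_(k+1)/t_k = 2*(2*k**4 + 25*k**3 + 125*k**2 + 293*k + 267)/(2*k**3 + 13*k**2 + 36*k + 38).
Factor: A=2*k + 6; B=1; C=k**3 + 13*k**2/2 + 18*k + 19.
Key eq: (2*k + 6)·f(k+1) = (1)·f(k) + (k**3 + 13*k**2/2 + 18*k + 19).
From deg A=1, deg B=0, deg C=3: d=2.
Coefficient equations give f(k) = (k**2 + 2*k + 4)/2.
Then R = B(k−1)f/C = (k**2 + 2*k + 4)/(2*k**3 + 13*k**2 + 36*k + 38), so s_k = R(k)·t_k = -2**k*(k**2 + 2*k + 4)*factorial(k + 2).
Check: Δs_k = -2**k*(2*k**3 + 13*k**2 + 36*k + 38)*factorial(k + 2). ✓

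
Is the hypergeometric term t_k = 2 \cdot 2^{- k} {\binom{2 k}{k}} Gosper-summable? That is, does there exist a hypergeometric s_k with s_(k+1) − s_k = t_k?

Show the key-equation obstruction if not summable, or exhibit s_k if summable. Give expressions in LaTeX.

No; the degree bound rules out any f.

t_(k+1)/t_k = (2*k + 1)/(k + 1).
Gosper form: A/B · C(k+1)/C(k) with A=2*k + 1, B=k + 1, C=1.
f must satisfy (2*k + 1)·f(k+1) − (k)·f(k) = 1.
From deg A=1, deg B=1, deg C=0: d=-1.
deg f ≤ -1 is impossible — no certificate.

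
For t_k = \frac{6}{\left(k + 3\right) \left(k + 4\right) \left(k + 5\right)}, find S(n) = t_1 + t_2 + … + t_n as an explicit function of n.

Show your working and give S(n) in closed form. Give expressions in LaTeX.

S(n) = \frac{3 n \left(n + 9\right)}{20 \left(n^{2} + 9 n + 20\right)}

r(k) = (k + 3)/(k + 6) after simplifying.
Normal form (A,B,C) = (k + 3, k + 6, 1).
f must satisfy (k + 3)·f(k+1) − (k + 5)·f(k) = 1.
From deg A=1, deg B=1, deg C=0: d=2.
Match coefficients ⇒ f(k) = k*(k + 7)/24.
Get s_k = R·t_k = k*(k + 7)/(4*(k + 3)*(k + 4)) with R(k) = B(k−1)f(k)/C(k) = k*(k + 5)*(k + 7)/24.
s_(k+1) − s_k = 6/(k**3 + 12*k**2 + 47*k + 60) = t_k.
Telescope: S(n) = s_(n+1) − s_(1) = (n**2 + 9*n + 8)/(4*(n**2 + 9*n + 20)) − (1/10) = 3*n*(n + 9)/(20*(n**2 + 9*n + 20)).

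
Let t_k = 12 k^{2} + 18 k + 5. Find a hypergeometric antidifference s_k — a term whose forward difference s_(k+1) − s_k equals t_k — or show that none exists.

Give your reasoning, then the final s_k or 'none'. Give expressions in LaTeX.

t_(k+1)/t_k = (12*k**2 + 42*k + 35)/(12*k**2 + 18*k + 5).
Factor: A=1; B=1; C=k**2 + 3*k/2 + 5/12.
Key eq: (1)·f(k+1) = (1)·f(k) + (k**2 + 3*k/2 + 5/12).
From deg A=0, deg B=0, deg C=2: d=3.
A polynomial solution: f(k) = k*(4*k**2 + 3*k - 2)/12.
R(k) = B(k−1)·f(k)/C(k) = k*(4*k**2 + 3*k - 2)/(12*k**2 + 18*k + 5); s_k = R·t_k = k*(4*k**2 + 3*k - 2).
s_(k+1) − s_k = 12*k**2 + 18*k + 5 = t_k.

s_k = k \left(4 k^{2} + 3 k - 2\right)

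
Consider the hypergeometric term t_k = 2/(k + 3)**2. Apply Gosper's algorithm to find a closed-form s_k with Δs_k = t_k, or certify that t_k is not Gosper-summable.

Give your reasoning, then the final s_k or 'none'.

Compute t_(k+1)/t_k: get (k + 3)**2/(k + 4)**2.
Normal form (A,B,C) = (k**2 + 6*k + 9, k**2 + 8*k + 16, 1).
Key eq: (k**2 + 6*k + 9)·f(k+1) = (k**2 + 6*k + 9)·f(k) + (1).
d = 0 from the (2,2,0) case.
Put f(k) = c0: A·f(k+1) − B(k−1)·f(k) − C = -1; need -1 = 0 — inconsistent ⇒ no f, not summable.

no hypergeometric antidifference exists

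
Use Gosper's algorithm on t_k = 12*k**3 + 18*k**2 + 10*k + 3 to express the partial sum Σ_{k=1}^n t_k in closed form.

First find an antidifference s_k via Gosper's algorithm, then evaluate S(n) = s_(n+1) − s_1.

Compute t_(k+1)/t_k: get (12*k**3 + 54*k**2 + 82*k + 43)/(12*k**3 + 18*k**2 + 10*k + 3).
Normal form (A,B,C) = (1, 1, k**3 + 3*k**2/2 + 5*k/6 + 1/4).
Set up (1)·f(k+1) − (1)·f(k) − (k**3 + 3*k**2/2 + 5*k/6 + 1/4) = 0.
Bound: deg f ≤ 4.
Solving with deg f ≤ 4: f(k) = k*(3*k**3 - k + 1)/12.
Get s_k = R·t_k = k*(3*k**3 - k + 1) with R(k) = B(k−1)f(k)/C(k) = k*(3*k**3 - k + 1)/(12*k**3 + 18*k**2 + 10*k + 3).
s_(k+1) − s_k = 12*k**3 + 18*k**2 + 10*k + 3 = t_k.
Telescope: S(n) = s_(n+1) − s_(1) = 3*n**4 + 12*n**3 + 17*n**2 + 11*n + 3 − (3) = n*(3*n**3 + 12*n**2 + 17*n + 11).

S(n) = n*(3*n**3 + 12*n**2 + 17*n + 11)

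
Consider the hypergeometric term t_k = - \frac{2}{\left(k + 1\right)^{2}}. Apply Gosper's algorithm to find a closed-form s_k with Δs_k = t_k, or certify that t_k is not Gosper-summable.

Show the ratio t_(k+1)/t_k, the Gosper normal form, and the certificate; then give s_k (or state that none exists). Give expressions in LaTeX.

none (Gosper's algorithm certifies no s_k)

t_(k+1)/t_k = (k + 1)**2/(k + 2)**2.
Factor: A=k**2 + 2*k + 1; B=k**2 + 4*k + 4; C=1.
Solve (k**2 + 2*k + 1)·f(k+1) − (k**2 + 2*k + 1)·f(k) = 1.
d = 0 from the (2,2,0) case.
Write f(k) = c0. Then LHS − RHS = -1, requiring -1 = 0: contradictory. No certificate.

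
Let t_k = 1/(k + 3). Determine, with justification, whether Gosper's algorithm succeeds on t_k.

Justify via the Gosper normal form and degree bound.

No — t_k has no hypergeometric antidifference.

Compute t_(k+1)/t_k: get (k + 3)/(k + 4).
So A=k + 3 and B=k + 4, with C=1.
f must satisfy (k + 3)·f(k+1) − (k + 3)·f(k) = 1.
d = 0 from the (1,1,0) case.
Generic f = c0 gives residual -1; -1 = 0 cannot hold, so t_k is not Gosper-summable.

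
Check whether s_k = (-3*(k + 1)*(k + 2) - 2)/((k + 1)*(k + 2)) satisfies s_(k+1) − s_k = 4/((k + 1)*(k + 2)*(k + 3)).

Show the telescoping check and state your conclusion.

s_(k+1) = (-3*(k + 2)*(k + 3) - 2)/((k + 2)*(k + 3))
s_(k+1) − s_k = 4/(k**3 + 6*k**2 + 11*k + 6)
(s_(k+1) − s_k) − t_k = 0

valid (s_(k+1) − s_k reduces to t_k)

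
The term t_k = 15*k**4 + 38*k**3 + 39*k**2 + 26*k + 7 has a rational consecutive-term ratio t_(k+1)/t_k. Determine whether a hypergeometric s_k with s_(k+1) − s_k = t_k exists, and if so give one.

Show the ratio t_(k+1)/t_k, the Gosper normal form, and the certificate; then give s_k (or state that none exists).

s_k = k**2*(3*k**3 + 2*k**2 - k + 3)

The ratio is (15*k**4 + 98*k**3 + 243*k**2 + 278*k + 125)/(15*k**4 + 38*k**3 + 39*k**2 + 26*k + 7).
A = 1, B = 1, C = k**4 + 38*k**3/15 + 13*k**2/5 + 26*k/15 + 7/15.
Solve (1)·f(k+1) − (1)·f(k) = k**4 + 38*k**3/15 + 13*k**2/5 + 26*k/15 + 7/15.
d = 5 from the (0,0,4) case.
Solve for f: f(k) = k**2*(3*k**3 + 2*k**2 - k + 3)/15 (degree 5 ≤ 5).
Certificate R = B(k−1)f/C = k**2*(3*k**3 + 2*k**2 - k + 3)/(15*k**4 + 38*k**3 + 39*k**2 + 26*k + 7) gives s_k = k**2*(3*k**3 + 2*k**2 - k + 3).
s_(k+1) − s_k = 15*k**4 + 38*k**3 + 39*k**2 + 26*k + 7 = t_k.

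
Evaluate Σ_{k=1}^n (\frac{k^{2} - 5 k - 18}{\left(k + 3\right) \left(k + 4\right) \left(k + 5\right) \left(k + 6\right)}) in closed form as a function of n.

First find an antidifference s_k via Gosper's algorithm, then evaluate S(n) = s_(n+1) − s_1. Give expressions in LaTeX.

S(n) = \frac{n \left(- n^{2} - 75 n - 254\right)}{60 \left(n^{3} + 15 n^{2} + 74 n + 120\right)}

Ratio r(k) = (k**3 - 31*k - 66)/(k**3 + 2*k**2 - 53*k - 126).
Take A(k)=k + 3, B(k)=k + 7, C(k)=k**2 - 5*k - 18.
Key eq: (k + 3)·f(k+1) = (k + 6)·f(k) + (k**2 - 5*k - 18).
From deg A=1, deg B=1, deg C=2: d=3.
A polynomial solution: f(k) = -k*(k**2 + 27*k + 62)/15.
Get s_k = R·t_k = k*(-k**2 - 27*k - 62)/(15*(k + 3)*(k + 4)*(k + 5)) with R(k) = B(k−1)f(k)/C(k) = -k*(k + 6)*(k**2 + 27*k + 62)/(15*(k**2 - 5*k - 18)).
Check: Δs_k = (k**2 - 5*k - 18)/(k**4 + 18*k**3 + 119*k**2 + 342*k + 360). ✓
Σ_(k=1)^n t_k = s_(n+1) − s_(1) = ((-n**3 - 30*n**2 - 119*n - 90)/(15*(n**3 + 15*n**2 + 74*n + 120))) − (-1/20), i.e. n*(-n**2 - 75*n - 254)/(60*(n**3 + 15*n**2 + 74*n + 120)).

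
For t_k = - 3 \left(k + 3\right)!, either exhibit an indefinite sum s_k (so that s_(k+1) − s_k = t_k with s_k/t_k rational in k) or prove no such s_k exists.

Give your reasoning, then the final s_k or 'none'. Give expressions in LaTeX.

no hypergeometric antidifference exists

t_(k+1)/t_k = k + 4.
So A=k + 4 and B=1, with C=1.
Need (k + 4)·f(k+1) − (1)·f(k) = 1.
Degrees (1,0,0) ⇒ d ≤ -1.
d = -1 < 0 ⇒ no nonzero polynomial f; not summable.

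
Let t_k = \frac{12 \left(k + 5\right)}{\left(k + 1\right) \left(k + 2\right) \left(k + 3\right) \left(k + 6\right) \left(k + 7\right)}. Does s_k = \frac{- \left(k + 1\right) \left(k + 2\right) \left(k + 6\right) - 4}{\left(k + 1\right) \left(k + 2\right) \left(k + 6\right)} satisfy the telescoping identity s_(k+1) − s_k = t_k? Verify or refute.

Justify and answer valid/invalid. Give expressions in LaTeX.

Valid — Δs_k = t_k.

s_(k+1) = (-(k + 2)*(k + 3)*(k + 7) - 4)/((k + 2)*(k + 3)*(k + 7))
s_(k+1) − s_k = 12*(k + 5)/(k**5 + 19*k**4 + 131*k**3 + 401*k**2 + 540*k + 252)
(s_(k+1) − s_k) − t_k = 0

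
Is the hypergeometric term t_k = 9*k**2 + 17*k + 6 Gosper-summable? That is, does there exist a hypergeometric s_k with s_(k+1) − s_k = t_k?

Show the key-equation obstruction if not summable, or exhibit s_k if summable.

Yes. s_k = k*(3*k**2 + 4*k - 1).

Step 1: r(k) = (9*k**2 + 35*k + 32)/(9*k**2 + 17*k + 6).
A = 1, B = 1, C = k**2 + 17*k/9 + 2/3.
Key eq: (1)·f(k+1) = (1)·f(k) + (k**2 + 17*k/9 + 2/3).
From deg A=0, deg B=0, deg C=2: d=3.
Solving with deg f ≤ 3: f(k) = k*(3*k**2 + 4*k - 1)/9.
Get s_k = R·t_k = k*(3*k**2 + 4*k - 1) with R(k) = B(k−1)f(k)/C(k) = k*(3*k**2 + 4*k - 1)/(9*k**2 + 17*k + 6).
Check: Δs_k = 9*k**2 + 17*k + 6. ✓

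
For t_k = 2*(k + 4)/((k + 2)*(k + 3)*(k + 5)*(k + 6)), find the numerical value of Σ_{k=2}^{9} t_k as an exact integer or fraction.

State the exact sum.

Σ = 19/630

t_(k+1)/t_k = (k + 2)*(k + 5)**2/((k + 4)**2*(k + 7)).
A = k + 2, B = k + 7, C = k**2 + 8*k + 16.
Key eq: (k + 2)·f(k+1) = (k + 6)·f(k) + (k**2 + 8*k + 16).
deg f ≤ 4 (via 1,1,2).
A polynomial solution: f(k) = k*(k + 3)*(k + 4)*(k + 7)/20.
Certificate R = B(k−1)f/C = k*(k + 3)*(k + 6)*(k + 7)/(20*(k + 4)) gives s_k = k*(k + 7)/(10*(k**2 + 7*k + 10)).
Δs = 2*(k + 4)/(k**4 + 16*k**3 + 91*k**2 + 216*k + 180), as required.
Evaluate s at k=10 and k=2: 17/180 and 9/140; difference 19/630.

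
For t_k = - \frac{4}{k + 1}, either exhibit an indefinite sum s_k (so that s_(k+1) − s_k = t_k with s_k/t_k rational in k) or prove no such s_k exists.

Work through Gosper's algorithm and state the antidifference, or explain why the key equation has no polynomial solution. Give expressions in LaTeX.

t_(k+1)/t_k = (k + 1)/(k + 2).
Take A(k)=k + 1, B(k)=k + 2, C(k)=1.
f must satisfy (k + 1)·f(k+1) − (k + 1)·f(k) = 1.
deg f ≤ 0 (via 1,1,0).
Put f(k) = c0: A·f(k+1) − B(k−1)·f(k) − C = -1; need -1 = 0 — inconsistent ⇒ no f, not summable.

none (Gosper's algorithm certifies no s_k)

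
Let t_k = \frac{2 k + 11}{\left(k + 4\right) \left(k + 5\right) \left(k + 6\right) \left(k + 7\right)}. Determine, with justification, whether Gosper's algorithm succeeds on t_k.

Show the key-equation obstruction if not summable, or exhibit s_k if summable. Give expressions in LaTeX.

Ratio r(k) = (k + 4)*(2*k + 13)/((k + 8)*(2*k + 11)).
So A=k + 4 and B=k + 8, with C=k + 11/2.
Need (k + 4)·f(k+1) − (k + 7)·f(k) = k + 11/2.
deg f ≤ 3 (via 1,1,1).
Solving with deg f ≤ 3: f(k) = k*(k + 5)*(k + 10)/48.
Certificate R = B(k−1)f/C = k*(k + 5)*(k + 7)*(k + 10)/(24*(2*k + 11)) gives s_k = k*(k + 10)/(24*(k**2 + 10*k + 24)).
Check: Δs_k = (2*k + 11)/(k**4 + 22*k**3 + 179*k**2 + 638*k + 840). ✓

Yes. s_k = \frac{k \left(k + 10\right)}{24 \left(k^{2} + 10 k + 24\right)}.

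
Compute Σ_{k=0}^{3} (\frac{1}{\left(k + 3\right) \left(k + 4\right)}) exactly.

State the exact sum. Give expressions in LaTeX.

t_(k+1)/t_k = (k + 3)/(k + 5).
A = k + 3, B = k + 5, C = 1.
Solve (k + 3)·f(k+1) − (k + 4)·f(k) = 1.
deg f ≤ 1 (via 1,1,0).
Coefficient equations give f(k) = k/3.
Certificate R = B(k−1)f/C = k*(k + 4)/3 gives s_k = k/(3*(k + 3)).
Check: Δs_k = 1/(k**2 + 7*k + 12). ✓
Sum = s_(4) − s_(0); s_(4) = 4/21, s_(0) = 0 ⇒ 4/21.

Σ = 4/21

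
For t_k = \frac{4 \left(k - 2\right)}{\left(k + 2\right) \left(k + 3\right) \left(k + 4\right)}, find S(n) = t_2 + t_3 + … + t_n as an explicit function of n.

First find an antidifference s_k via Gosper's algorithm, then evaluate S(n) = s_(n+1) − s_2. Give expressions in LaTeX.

The ratio is (k - 1)*(k + 2)/((k - 2)*(k + 5)).
Take A(k)=k + 2, B(k)=k + 5, C(k)=k - 2.
Solve (k + 2)·f(k+1) − (k + 4)·f(k) = k - 2.
Bound: deg f ≤ 2.
Coefficient equations give f(k) = -k.
Get s_k = R·t_k = -4*k/((k + 2)*(k + 3)) with R(k) = B(k−1)f(k)/C(k) = -k*(k + 4)/(k - 2).
Δs = 4*(k - 2)/(k**3 + 9*k**2 + 26*k + 24), as required.
s_(n+1) = 4*(-n - 1)/(n**2 + 7*n + 12) and s_(2) = -2/5, so S(n) = 2*(n**2 - 3*n + 2)/(5*(n**2 + 7*n + 12)).

S(n) = \frac{2 \left(n^{2} - 3 n + 2\right)}{5 \left(n^{2} + 7 n + 12\right)}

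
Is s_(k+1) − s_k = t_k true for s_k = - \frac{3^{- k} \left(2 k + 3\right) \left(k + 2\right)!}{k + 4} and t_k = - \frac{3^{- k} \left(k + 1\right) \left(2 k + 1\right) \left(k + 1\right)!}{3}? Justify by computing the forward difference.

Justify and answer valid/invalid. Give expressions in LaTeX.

Invalid: residual \frac{2 \cdot 3^{- k} \left(2 k^{3} + 11 k^{2} + 7 k - 5\right) \left(k + 1\right)!}{3 \left(k + 4\right) \left(k + 5\right)} ≠ 0.

s_(k+1) = -(2*k + 5)*factorial(k + 3)/(3*3**k*(k + 5))
s_(k+1) − s_k = -(2*k**3 + 13*k**2 + 20*k + 15)*factorial(k + 2)/(3*3**k*(k + 4)*(k + 5))
(s_(k+1) − s_k) − t_k = 2*(2*k**3 + 11*k**2 + 7*k - 5)*factorial(k + 1)/(3*3**k*(k + 4)*(k + 5))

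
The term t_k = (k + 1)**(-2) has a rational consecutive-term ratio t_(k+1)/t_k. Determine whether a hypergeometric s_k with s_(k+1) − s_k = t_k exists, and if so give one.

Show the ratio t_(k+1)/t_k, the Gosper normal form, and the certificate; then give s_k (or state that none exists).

Ratio r(k) = (k + 1)**2/(k + 2)**2.
Take A(k)=k**2 + 2*k + 1, B(k)=k**2 + 4*k + 4, C(k)=1.
Key eq: (k**2 + 2*k + 1)·f(k+1) = (k**2 + 2*k + 1)·f(k) + (1).
deg f ≤ 0 (via 2,2,0).
Generic f = c0 gives residual -1; -1 = 0 cannot hold, so t_k is not Gosper-summable.

not Gosper-summable; s_k does not exist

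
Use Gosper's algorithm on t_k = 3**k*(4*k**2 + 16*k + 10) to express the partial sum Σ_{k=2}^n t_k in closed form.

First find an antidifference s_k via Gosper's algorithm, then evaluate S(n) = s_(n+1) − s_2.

S(n) = 6*3**n*n**2 + 18*3**n*n + 9*3**n - 99

The ratio is 3*(2*k**2 + 12*k + 15)/(2*k**2 + 8*k + 5).
Take A(k)=3, B(k)=1, C(k)=k**2 + 4*k + 5/2.
f must satisfy (3)·f(k+1) − (1)·f(k) = k**2 + 4*k + 5/2.
Degrees (0,0,2) ⇒ d ≤ 2.
Coefficient equations give f(k) = (2*k**2 + 2*k - 1)/4.
Certificate R = B(k−1)f/C = (2*k**2 + 2*k - 1)/(2*(2*k**2 + 8*k + 5)) gives s_k = 3**k*(2*k**2 + 2*k - 1).
Check: Δs_k = 3**k*(4*k**2 + 16*k + 10). ✓
Evaluate: s_(n+1) = 3**(n + 1)*(2*n**2 + 6*n + 3); subtract s_(2) = 99 ⇒ S(n) = 6*3**n*n**2 + 18*3**n*n + 9*3**n - 99.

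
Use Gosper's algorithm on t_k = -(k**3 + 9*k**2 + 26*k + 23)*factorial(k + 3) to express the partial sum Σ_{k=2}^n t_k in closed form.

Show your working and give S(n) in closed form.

S(n) = -n**2*factorial(n + 4) - 6*n*factorial(n + 4) - 6*factorial(n + 4) + 1560

r(k) = (k**4 + 16*k**3 + 95*k**2 + 247*k + 236)/(k**3 + 9*k**2 + 26*k + 23) after simplifying.
Gosper form: A/B · C(k+1)/C(k) with A=k + 4, B=1, C=k**3 + 9*k**2 + 26*k + 23.
Key eq: (k + 4)·f(k+1) = (1)·f(k) + (k**3 + 9*k**2 + 26*k + 23).
From deg A=1, deg B=0, deg C=3: d=2.
Match coefficients ⇒ f(k) = k**2 + 4*k + 1.
So s_k = (B(k−1)f/C)·t_k = ((k**2 + 4*k + 1)/(k**3 + 9*k**2 + 26*k + 23))·t_k = -(k**2 + 4*k + 1)*factorial(k + 3).
Verify: -(k**3 + 9*k**2 + 26*k + 23)*factorial(k + 3) matches t_k.
s_(n+1) = -(n**2 + 6*n + 6)*factorial(n + 4) and s_(2) = -1560, so S(n) = -n**2*factorial(n + 4) - 6*n*factorial(n + 4) - 6*factorial(n + 4) + 1560.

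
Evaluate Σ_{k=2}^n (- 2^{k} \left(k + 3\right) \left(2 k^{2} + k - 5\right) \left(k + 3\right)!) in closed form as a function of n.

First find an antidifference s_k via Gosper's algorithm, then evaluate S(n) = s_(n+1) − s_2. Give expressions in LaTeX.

Step 1: r(k) = 2*(k + 4)**2*(k + 2*(k + 1)**2 - 4)/((k + 3)*(2*k**2 + k - 5)).
A = 2*k + 8, B = 1, C = k**3 + 7*k**2/2 - k - 15/2.
Need (2*k + 8)·f(k+1) − (1)·f(k) = k**3 + 7*k**2/2 - k - 15/2.
deg f ≤ 2 (via 1,0,3).
Solving with deg f ≤ 2: f(k) = (k**2 - 2*k - 1)/2.
Then R = B(k−1)f/C = (k**2 - 2*k - 1)/((k + 3)*(2*k**2 + k - 5)), so s_k = R(k)·t_k = 2**k*(-k**2 + 2*k + 1)*factorial(k + 3).
Verify: -2**k*(k + 3)*(2*k**2 + k - 5)*factorial(k + 3) matches t_k.
Σ_(k=2)^n t_k = s_(n+1) − s_(2) = (-2**(n + 1)*(n**2 - 2)*factorial(n + 4)) − (480), i.e. -2*2**n*n**2*factorial(n + 4) + 4*2**n*factorial(n + 4) - 480.

S(n) = - 2 \cdot 2^{n} n^{2} \left(n + 4\right)! + 4 \cdot 2^{n} \left(n + 4\right)! - 480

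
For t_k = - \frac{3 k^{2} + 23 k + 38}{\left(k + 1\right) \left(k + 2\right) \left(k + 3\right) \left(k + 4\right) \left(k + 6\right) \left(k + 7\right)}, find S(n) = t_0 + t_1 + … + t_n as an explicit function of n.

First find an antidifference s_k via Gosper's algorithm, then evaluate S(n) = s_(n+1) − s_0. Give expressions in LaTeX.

S(n) = \frac{- n^{3} - 13 n^{2} - 50 n - 38}{18 \left(n^{3} + 13 n^{2} + 50 n + 56\right)}

Step 1: r(k) = (k + 1)*(k + 6)*(23*k + 3*(k + 1)**2 + 61)/((k + 5)*(k + 8)*(3*k**2 + 23*k + 38)).
So A=k + 1 and B=k + 8, with C=k**3 + 38*k**2/3 + 51*k + 190/3.
f must satisfy (k + 1)·f(k+1) − (k + 7)·f(k) = k**3 + 38*k**2/3 + 51*k + 190/3.
deg f ≤ 6 (via 1,1,3).
Match coefficients ⇒ f(k) = k*(k + 2)*(k + 4)*(k + 5)*(k**2 + 10*k + 27)/54.
So s_k = (B(k−1)f/C)·t_k = (k*(k + 2)*(k + 4)*(k + 7)*(k**2 + 10*k + 27)/(18*(3*k**2 + 23*k + 38)))·t_k = k*(-k**2 - 10*k - 27)/(18*(k**3 + 10*k**2 + 27*k + 18)).
s_(k+1) − s_k = (-3*k**2 - 23*k - 38)/(k**6 + 23*k**5 + 207*k**4 + 925*k**3 + 2144*k**2 + 2412*k + 1008) = t_k.
Evaluate: s_(n+1) = (-n**3 - 13*n**2 - 50*n - 38)/(18*(n**3 + 13*n**2 + 50*n + 56)); subtract s_(0) = 0 ⇒ S(n) = (-n**3 - 13*n**2 - 50*n - 38)/(18*(n**3 + 13*n**2 + 50*n + 56)).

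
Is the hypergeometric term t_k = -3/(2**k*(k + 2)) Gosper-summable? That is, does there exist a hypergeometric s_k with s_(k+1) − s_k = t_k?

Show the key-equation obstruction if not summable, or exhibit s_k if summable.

Ratio r(k) = (k + 2)/(2*(k + 3)).
Factor: A=k/2 + 1; B=k + 3; C=1.
Set up (k/2 + 1)·f(k+1) − (k + 2)·f(k) − (1) = 0.
Bound: deg f ≤ -1.
Bound -1 < 0, so the key equation has no polynomial solution.

No — t_k has no hypergeometric antidifference.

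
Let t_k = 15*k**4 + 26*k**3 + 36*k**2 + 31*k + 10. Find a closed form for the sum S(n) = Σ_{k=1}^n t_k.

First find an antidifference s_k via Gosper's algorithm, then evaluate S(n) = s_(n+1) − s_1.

Ratio r(k) = (15*k**4 + 86*k**3 + 204*k**2 + 241*k + 118)/(15*k**4 + 26*k**3 + 36*k**2 + 31*k + 10).
Factor: A=1; B=1; C=k**4 + 26*k**3/15 + 12*k**2/5 + 31*k/15 + 2/3.
Solve (1)·f(k+1) − (1)·f(k) = k**4 + 26*k**3/15 + 12*k**2/5 + 31*k/15 + 2/3.
From deg A=0, deg B=0, deg C=4: d=5.
A polynomial solution: f(k) = k**2*(3*k + 2)*(k**2 - k + 2)/15.
R(k) = B(k−1)·f(k)/C(k) = k**2*(3*k + 2)*(k**2 - k + 2)/(15*k**4 + 26*k**3 + 36*k**2 + 31*k + 10); s_k = R·t_k = k**2*(3*k**3 - k**2 + 4*k + 4).
Verify: 15*k**4 + 26*k**3 + 36*k**2 + 31*k + 10 matches t_k.
Evaluate: s_(n+1) = 3*n**5 + 14*n**4 + 30*n**3 + 40*n**2 + 31*n + 10; subtract s_(1) = 10 ⇒ S(n) = n*(3*n**4 + 14*n**3 + 30*n**2 + 40*n + 31).

S(n) = n*(3*n**4 + 14*n**3 + 30*n**2 + 40*n + 31)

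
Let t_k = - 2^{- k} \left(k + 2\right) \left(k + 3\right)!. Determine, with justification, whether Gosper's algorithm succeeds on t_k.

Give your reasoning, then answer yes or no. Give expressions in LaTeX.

Ratio r(k) = (k + 3)*(k + 4)/(2*(k + 2)).
Normal form (A,B,C) = (k/2 + 2, 1, k + 2).
f must satisfy (k/2 + 2)·f(k+1) − (1)·f(k) = k + 2.
Degrees (1,0,1) ⇒ d ≤ 0.
Match coefficients ⇒ f(k) = 2.
R(k) = B(k−1)·f(k)/C(k) = 2/(k + 2); s_k = R·t_k = -2**(1 - k)*factorial(k + 3).
s_(k+1) − s_k = -(k + 2)*factorial(k + 3)/2**k = t_k.

Yes. s_k = - 2^{1 - k} \left(k + 3\right)!.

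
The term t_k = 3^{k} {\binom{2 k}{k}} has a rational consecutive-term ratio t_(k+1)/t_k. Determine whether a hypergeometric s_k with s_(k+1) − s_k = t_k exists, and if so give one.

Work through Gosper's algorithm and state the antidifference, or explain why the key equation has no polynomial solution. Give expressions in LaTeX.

none — t_k is not Gosper-summable

Ratio r(k) = 6*(2*k + 1)/(k + 1).
Normal form (A,B,C) = (12*k + 6, k + 1, 1).
Key eq: (12*k + 6)·f(k+1) = (k)·f(k) + (1).
d = -1 from the (1,1,0) case.
Bound -1 < 0, so the key equation has no polynomial solution.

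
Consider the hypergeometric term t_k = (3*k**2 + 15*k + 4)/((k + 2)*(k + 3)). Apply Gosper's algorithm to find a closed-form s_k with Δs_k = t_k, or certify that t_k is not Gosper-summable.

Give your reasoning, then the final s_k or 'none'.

The ratio is (k + 2)*(15*k + 3*(k + 1)**2 + 19)/((k + 4)*(3*k**2 + 15*k + 4)).
A = k + 2, B = k + 4, C = k**2 + 5*k + 4/3.
Solve (k + 2)·f(k+1) − (k + 3)·f(k) = k**2 + 5*k + 4/3.
Bound: deg f ≤ 2.
Solving with deg f ≤ 2: f(k) = k*(3*k - 1)/3.
Then R = B(k−1)f/C = k*(k + 3)*(3*k - 1)/(3*k**2 + 15*k + 4), so s_k = R(k)·t_k = k*(3*k - 1)/(k + 2).
Δs = (3*k**2 + 15*k + 4)/(k**2 + 5*k + 6), as required.

s_k = k*(3*k - 1)/(k + 2)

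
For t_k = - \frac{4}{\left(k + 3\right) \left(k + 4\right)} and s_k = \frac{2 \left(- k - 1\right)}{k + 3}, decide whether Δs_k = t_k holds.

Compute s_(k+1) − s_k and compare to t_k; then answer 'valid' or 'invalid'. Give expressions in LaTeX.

Valid: the claim telescopes to t_k.

s_(k+1) = 2*(-k - 2)/(k + 4)
s_(k+1) − s_k = -4/(k**2 + 7*k + 12)
(s_(k+1) − s_k) − t_k = 0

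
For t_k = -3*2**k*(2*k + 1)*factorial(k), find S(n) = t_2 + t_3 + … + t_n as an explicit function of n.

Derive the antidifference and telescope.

Ratio r(k) = 2*(k + 1)*(2*k + 3)/(2*k + 1).
Take A(k)=2*k + 2, B(k)=1, C(k)=k + 1/2.
Solve (2*k + 2)·f(k+1) − (1)·f(k) = k + 1/2.
Degrees (1,0,1) ⇒ d ≤ 0.
Solve for f: f(k) = 1/2 (degree 0 ≤ 0).
Certificate R = B(k−1)f/C = 1/(2*k + 1) gives s_k = -3*2**k*factorial(k).
s_(k+1) − s_k = -3*2**k*(2*k + 1)*factorial(k) = t_k.
Σ_(k=2)^n t_k = s_(n+1) − s_(2) = (-6*2**n*factorial(n + 1)) − (-24), i.e. -6*2**n*factorial(n + 1) + 24.

S(n) = -6*2**n*factorial(n + 1) + 24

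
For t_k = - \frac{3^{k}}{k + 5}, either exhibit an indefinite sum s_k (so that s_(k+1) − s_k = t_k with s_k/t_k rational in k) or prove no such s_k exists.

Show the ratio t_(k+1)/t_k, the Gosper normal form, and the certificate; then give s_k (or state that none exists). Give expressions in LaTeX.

Compute t_(k+1)/t_k: get 3*(k + 5)/(k + 6).
Take A(k)=3*k + 15, B(k)=k + 6, C(k)=1.
Solve (3*k + 15)·f(k+1) − (k + 5)·f(k) = 1.
deg f ≤ -1 (via 1,1,0).
Bound -1 < 0, so the key equation has no polynomial solution.

none — t_k is not Gosper-summable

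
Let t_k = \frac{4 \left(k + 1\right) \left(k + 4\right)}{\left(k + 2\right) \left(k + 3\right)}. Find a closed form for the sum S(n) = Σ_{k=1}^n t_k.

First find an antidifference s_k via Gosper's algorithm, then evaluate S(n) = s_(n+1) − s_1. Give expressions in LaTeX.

S(n) = \frac{4 n \left(3 n + 7\right)}{3 \left(n + 3\right)}

Step 1: r(k) = (k + 2)**2*(k + 5)/((k + 1)*(k + 4)**2).
A = k + 2, B = k + 4, C = k**2 + 5*k + 4.
Key eq: (k + 2)·f(k+1) = (k + 3)·f(k) + (k**2 + 5*k + 4).
From deg A=1, deg B=1, deg C=2: d=2.
A polynomial solution: f(k) = k*(k + 1).
Then R = B(k−1)f/C = k*(k + 3)/(k + 4), so s_k = R(k)·t_k = 4*k*(k + 1)/(k + 2).
s_(k+1) − s_k = 4*(k**2 + 5*k + 4)/(k**2 + 5*k + 6) = t_k.
Telescope: S(n) = s_(n+1) − s_(1) = 4*(n**2 + 3*n + 2)/(n + 3) − (8/3) = 4*n*(3*n + 7)/(3*(n + 3)).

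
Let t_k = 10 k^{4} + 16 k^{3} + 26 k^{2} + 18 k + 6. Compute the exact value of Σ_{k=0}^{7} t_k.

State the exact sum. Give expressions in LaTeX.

Σ = 63496

Step 1: r(k) = (5*k**4 + 28*k**3 + 67*k**2 + 79*k + 38)/(5*k**4 + 8*k**3 + 13*k**2 + 9*k + 3).
A = 1, B = 1, C = k**4 + 8*k**3/5 + 13*k**2/5 + 9*k/5 + 3/5.
f must satisfy (1)·f(k+1) − (1)·f(k) = k**4 + 8*k**3/5 + 13*k**2/5 + 9*k/5 + 3/5.
Degrees (0,0,4) ⇒ d ≤ 5.
Coefficient equations give f(k) = k*(2*k**4 - k**3 + 4*k**2 + 1)/10.
R(k) = B(k−1)·f(k)/C(k) = k*(2*k**4 - k**3 + 4*k**2 + 1)/(2*(5*k**4 + 8*k**3 + 13*k**2 + 9*k + 3)); s_k = R·t_k = 2*k**5 - k**4 + 4*k**3 + k.
Check: Δs_k = 10*k**4 + 16*k**3 + 26*k**2 + 18*k + 6. ✓
Evaluate s at k=8 and k=0: 63496 and 0; difference 63496.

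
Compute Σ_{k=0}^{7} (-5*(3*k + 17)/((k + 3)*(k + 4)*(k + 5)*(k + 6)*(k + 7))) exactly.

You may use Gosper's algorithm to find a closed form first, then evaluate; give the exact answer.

Step 1: r(k) = (k + 3)*(3*k + 20)/((k + 8)*(3*k + 17)).
Factor: A=k + 3; B=k + 8; C=k + 17/3.
Solve (k + 3)·f(k+1) − (k + 7)·f(k) = k + 17/3.
d = 4 from the (1,1,1) case.
Coefficient equations give f(k) = k*(k + 5)*(k**2 + 13*k + 54)/216.
So s_k = (B(k−1)f/C)·t_k = (k*(k + 5)*(k + 7)*(k**2 + 13*k + 54)/(72*(3*k + 17)))·t_k = 5*k*(-k**2 - 13*k - 54)/(72*(k**3 + 13*k**2 + 54*k + 72)).
Δs = 5*(-3*k - 17)/(k**5 + 25*k**4 + 245*k**3 + 1175*k**2 + 2754*k + 2520), as required.
Σ_(k=0)^(7) t_k = s_(8) − s_(0) = -185/2772 − (0) = -185/2772.

Σ = -185/2772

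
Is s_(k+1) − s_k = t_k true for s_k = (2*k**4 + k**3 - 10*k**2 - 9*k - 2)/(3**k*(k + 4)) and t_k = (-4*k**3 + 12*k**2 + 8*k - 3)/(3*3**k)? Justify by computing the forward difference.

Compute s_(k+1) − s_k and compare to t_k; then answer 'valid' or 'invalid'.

s_(k+1) = (2*k**4 + 9*k**3 + 5*k**2 - 18*k - 18)/(3*3**k*(k + 5))
s_(k+1) − s_k = (-4*k**5 - 16*k**4 + 56*k**3 + 179*k**2 + 51*k - 42)/(3*3**k*(k**2 + 9*k + 20))
(s_(k+1) − s_k) − t_k = 2*(4*k**4 + 10*k**3 - 65*k**2 - 41*k + 9)/(3*3**k*(k**2 + 9*k + 20))

Invalid: residual 2*(4*k**4 + 10*k**3 - 65*k**2 - 41*k + 9)/(3*3**k*(k**2 + 9*k + 20)) ≠ 0.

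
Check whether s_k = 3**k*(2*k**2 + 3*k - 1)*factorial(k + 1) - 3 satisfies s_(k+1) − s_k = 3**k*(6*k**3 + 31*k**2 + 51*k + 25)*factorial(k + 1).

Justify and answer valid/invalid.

s_(k+1) = 3**(k + 1)*(3*k + 2*(k + 1)**2 + 2)*factorial(k + 2) - 3
s_(k+1) − s_k = 3**k*(6*k**3 + 31*k**2 + 51*k + 25)*factorial(k + 1)
(s_(k+1) − s_k) − t_k = 0

Valid — Δs_k = t_k.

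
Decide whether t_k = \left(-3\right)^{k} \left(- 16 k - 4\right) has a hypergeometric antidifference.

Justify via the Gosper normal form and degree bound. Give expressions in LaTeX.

The ratio is 3*(-4*k - 5)/(4*k + 1).
Take A(k)=-3, B(k)=1, C(k)=k + 1/4.
Solve (-3)·f(k+1) − (1)·f(k) = k + 1/4.
d = 1 from the (0,0,1) case.
Solving with deg f ≤ 1: f(k) = -(2*k - 1)/8.
Then R = B(k−1)f/C = -(2*k - 1)/(2*(4*k + 1)), so s_k = R(k)·t_k = (-3)**k*(4*k - 2).
Check: Δs_k = (-3)**k*(-16*k - 4). ✓

Yes. s_k = \left(-3\right)^{k} \left(4 k - 2\right).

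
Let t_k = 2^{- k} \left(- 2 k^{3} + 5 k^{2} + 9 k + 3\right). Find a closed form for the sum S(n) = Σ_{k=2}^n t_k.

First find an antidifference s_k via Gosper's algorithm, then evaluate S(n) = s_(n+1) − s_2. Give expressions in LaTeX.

Compute t_(k+1)/t_k: get (2*k**3 + k**2 - 13*k - 15)/(2*(2*k**3 - 5*k**2 - 9*k - 3)).
Gosper form: A/B · C(k+1)/C(k) with A=1/2, B=1, C=k**3 - 5*k**2/2 - 9*k/2 - 3/2.
f must satisfy (1/2)·f(k+1) − (1)·f(k) = k**3 - 5*k**2/2 - 9*k/2 - 3/2.
From deg A=0, deg B=0, deg C=3: d=3.
Match coefficients ⇒ f(k) = -2*k**3 - k**2 + k + 1.
So s_k = (B(k−1)f/C)·t_k = (-2*(2*k**3 + k**2 - k - 1)/((2*k + 1)*(k**2 - 3*k - 3)))·t_k = 2**(1 - k)*(2*k**3 + k**2 - k - 1).
Verify: (-2*k**3 + 5*k**2 + 9*k + 3)/2**k matches t_k.
Σ_(k=2)^n t_k = s_(n+1) − s_(2) = ((2*n**3 + 7*n**2 + 7*n + 1)/2**n) − (17/2), i.e. 2**(-n - 1)*(-17*2**n + 4*n**3 + 14*n**2 + 14*n + 2).

S(n) = 2^{- n - 1} \left(- 17 \cdot 2^{n} + 4 n^{3} + 14 n^{2} + 14 n + 2\right)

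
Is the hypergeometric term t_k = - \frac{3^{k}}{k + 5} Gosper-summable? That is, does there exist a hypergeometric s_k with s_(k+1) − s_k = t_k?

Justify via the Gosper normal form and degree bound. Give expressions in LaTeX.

No — t_k has no hypergeometric antidifference.

r(k) = 3*(k + 5)/(k + 6) after simplifying.
Factor: A=3*k + 15; B=k + 6; C=1.
Need (3*k + 15)·f(k+1) − (k + 5)·f(k) = 1.
Bound: deg f ≤ -1.
Negative degree bound (-1): no f exists, t_k not Gosper-summable.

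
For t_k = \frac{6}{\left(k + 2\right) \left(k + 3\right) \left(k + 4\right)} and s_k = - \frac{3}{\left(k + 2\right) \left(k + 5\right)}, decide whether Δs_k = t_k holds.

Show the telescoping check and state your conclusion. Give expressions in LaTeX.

Invalid: residual \frac{6 \left(- 3 k - 14\right)}{k^{5} + 20 k^{4} + 155 k^{3} + 580 k^{2} + 1044 k + 720} ≠ 0.

s_(k+1) = -3/((k + 3)*(k + 6))
s_(k+1) − s_k = 6*(k + 4)/(k**4 + 16*k**3 + 91*k**2 + 216*k + 180)
(s_(k+1) − s_k) − t_k = 6*(-3*k - 14)/(k**5 + 20*k**4 + 155*k**3 + 580*k**2 + 1044*k + 720)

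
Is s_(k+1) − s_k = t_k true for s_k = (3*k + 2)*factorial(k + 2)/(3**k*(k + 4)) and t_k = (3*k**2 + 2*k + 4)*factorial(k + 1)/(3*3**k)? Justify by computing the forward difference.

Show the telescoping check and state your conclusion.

Invalid: residual -2*(3*k**3 + 14*k**2 + 3*k + 10)*factorial(k + 1)/(3*3**k*(k + 4)*(k + 5)) ≠ 0.

s_(k+1) = (3*k + 5)*factorial(k + 3)/(3*3**k*(k + 5))
s_(k+1) − s_k = (3*k**3 + 17*k**2 + 20*k + 30)*factorial(k + 2)/(3*3**k*(k + 4)*(k + 5))
(s_(k+1) − s_k) − t_k = -2*(3*k**3 + 14*k**2 + 3*k + 10)*factorial(k + 1)/(3*3**k*(k + 4)*(k + 5))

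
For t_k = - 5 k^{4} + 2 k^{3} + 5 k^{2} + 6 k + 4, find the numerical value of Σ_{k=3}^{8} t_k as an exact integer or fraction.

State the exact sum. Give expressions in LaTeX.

Compute t_(k+1)/t_k: get (5*k**4 + 18*k**3 + 19*k**2 - 2*k - 12)/(5*k**4 - 2*k**3 - 5*k**2 - 6*k - 4).
Gosper form: A/B · C(k+1)/C(k) with A=1, B=1, C=k**4 - 2*k**3/5 - k**2 - 6*k/5 - 4/5.
Need (1)·f(k+1) − (1)·f(k) = k**4 - 2*k**3/5 - k**2 - 6*k/5 - 4/5.
Degrees (0,0,4) ⇒ d ≤ 5.
Solving with deg f ≤ 5: f(k) = k*(k**4 - 3*k**3 + k**2 - k - 2)/5.
Certificate R = B(k−1)f/C = k*(k**4 - 3*k**3 + k**2 - k - 2)/(5*k**4 - 2*k**3 - 5*k**2 - 6*k - 4) gives s_k = k*(-k**4 + 3*k**3 - k**2 + k + 2).
Verify: -5*k**4 + 2*k**3 + 5*k**2 + 6*k + 4 matches t_k.
Σ_(k=3)^(8) t_k = s_(9) − s_(3) = -39996 − (-12) = -39984.

Σ = -39984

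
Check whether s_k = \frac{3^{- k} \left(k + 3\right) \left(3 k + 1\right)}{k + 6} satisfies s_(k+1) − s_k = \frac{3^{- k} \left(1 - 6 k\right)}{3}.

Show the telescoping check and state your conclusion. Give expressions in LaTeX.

Invalid: residual \frac{3^{- k} \left(6 k^{2} + 44 k - 3\right)}{k^{2} + 13 k + 42} ≠ 0.

s_(k+1) = (k + 4)*(3*k + 4)/(3*3**k*(k + 7))
s_(k+1) − s_k = (-6*k**3 - 59*k**2 - 107*k + 33)/(3*3**k*(k**2 + 13*k + 42))
(s_(k+1) − s_k) − t_k = (6*k**2 + 44*k - 3)/(3**k*(k**2 + 13*k + 42))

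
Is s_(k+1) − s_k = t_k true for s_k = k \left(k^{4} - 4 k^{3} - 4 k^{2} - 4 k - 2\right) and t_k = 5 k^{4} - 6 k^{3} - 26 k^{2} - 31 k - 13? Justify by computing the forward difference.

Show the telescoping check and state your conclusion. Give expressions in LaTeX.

valid; difference matches t_k

s_(k+1) = k**5 + k**4 - 10*k**3 - 30*k**2 - 33*k - 13
s_(k+1) − s_k = 5*k**4 - 6*k**3 - 26*k**2 - 31*k - 13
(s_(k+1) − s_k) − t_k = 0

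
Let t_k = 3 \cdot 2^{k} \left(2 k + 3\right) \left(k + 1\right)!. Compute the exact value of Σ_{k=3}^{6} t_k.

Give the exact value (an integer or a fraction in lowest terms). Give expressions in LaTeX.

Step 1: r(k) = 2*(k + 2)*(2*k + 5)/(2*k + 3).
Gosper form: A/B · C(k+1)/C(k) with A=2*k + 4, B=1, C=k + 3/2.
Need (2*k + 4)·f(k+1) − (1)·f(k) = k + 3/2.
Bound: deg f ≤ 0.
Coefficient equations give f(k) = 1/2.
Then R = B(k−1)f/C = 1/(2*k + 3), so s_k = R(k)·t_k = 3*2**k*factorial(k + 1).
s_(k+1) − s_k = 3*2**k*(2*k + 3)*factorial(k + 1) = t_k.
Σ_(k=3)^(6) t_k = s_(7) − s_(3) = 15482880 − (576) = 15482304.

Σ = 15482304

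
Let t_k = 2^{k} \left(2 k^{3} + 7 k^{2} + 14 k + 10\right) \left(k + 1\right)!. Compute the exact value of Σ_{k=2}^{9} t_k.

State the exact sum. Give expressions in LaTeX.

Σ = 4169229926256

The ratio is 2*(2*k**4 + 17*k**3 + 60*k**2 + 101*k + 66)/(2*k**3 + 7*k**2 + 14*k + 10).
Factor: A=2*k + 4; B=1; C=k**3 + 7*k**2/2 + 7*k + 5.
f must satisfy (2*k + 4)·f(k+1) − (1)·f(k) = k**3 + 7*k**2/2 + 7*k + 5.
deg f ≤ 2 (via 1,0,3).
Match coefficients ⇒ f(k) = (k**2 + 2)/2.
Then R = B(k−1)f/C = (k**2 + 2)/(2*k**3 + 7*k**2 + 14*k + 10), so s_k = R(k)·t_k = 2**k*(k**2 + 2)*factorial(k + 1).
s_(k+1) − s_k = 2**k*(2*k**3 + 7*k**2 + 14*k + 10)*factorial(k + 1) = t_k.
Evaluate s at k=10 and k=2: 4169229926400 and 144; difference 4169229926256.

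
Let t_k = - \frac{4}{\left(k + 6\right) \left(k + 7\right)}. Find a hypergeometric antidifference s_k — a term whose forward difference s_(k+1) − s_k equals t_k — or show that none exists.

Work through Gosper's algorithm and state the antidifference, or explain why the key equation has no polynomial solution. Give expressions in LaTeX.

Step 1: r(k) = (k + 6)/(k + 8).
Gosper form: A/B · C(k+1)/C(k) with A=k + 6, B=k + 8, C=1.
Need (k + 6)·f(k+1) − (k + 7)·f(k) = 1.
From deg A=1, deg B=1, deg C=0: d=1.
A polynomial solution: f(k) = k/6.
Certificate R = B(k−1)f/C = k*(k + 7)/6 gives s_k = -2*k/(3*k + 18).
s_(k+1) − s_k = -4/(k**2 + 13*k + 42) = t_k.

s_k = - \frac{2 k}{3 k + 18}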